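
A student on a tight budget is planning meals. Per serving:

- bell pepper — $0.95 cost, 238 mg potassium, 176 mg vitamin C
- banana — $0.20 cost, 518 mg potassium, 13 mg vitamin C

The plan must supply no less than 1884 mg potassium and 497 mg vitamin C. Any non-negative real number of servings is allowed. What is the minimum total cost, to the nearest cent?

$3.00

Compare the cost at each extreme point of the feasible region.
bell pepper only: max(1884/238, 497/176) = 7.916 servings → $7.52.
banana only: max(1884/518, 497/13) = 38.23 servings → $7.65.
bell pepper + banana with both tight: 2.645 servings and 2.422 servings → $3.00.
So the least-cost plan costs $3.00.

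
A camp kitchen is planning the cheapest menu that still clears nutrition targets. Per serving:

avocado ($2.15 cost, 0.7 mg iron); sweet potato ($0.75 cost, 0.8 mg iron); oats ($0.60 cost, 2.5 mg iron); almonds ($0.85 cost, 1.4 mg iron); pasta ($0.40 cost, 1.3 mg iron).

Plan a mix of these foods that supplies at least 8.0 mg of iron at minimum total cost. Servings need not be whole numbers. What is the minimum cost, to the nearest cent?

$1.92

Cost per mg of iron: oats $0.2400, pasta $0.3077, almonds $0.6071, sweet potato $0.9375, avocado $3.0714.
With no serving limits, use only oats: 8.0 mg / 2.5 mg = 3.2 servings × $0.60 = $1.92.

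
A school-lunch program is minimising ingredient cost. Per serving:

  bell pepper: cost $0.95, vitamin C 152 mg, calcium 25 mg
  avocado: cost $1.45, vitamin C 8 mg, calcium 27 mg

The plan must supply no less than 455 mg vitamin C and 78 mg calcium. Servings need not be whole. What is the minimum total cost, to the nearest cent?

$2.96

A basic optimal solution has at most two foods positive. Try each food alone and each pair with both targets met exactly.
bell pepper only: max(455/152, 78/25) = 3.12 servings → $2.96.
avocado only: max(455/8, 78/27) = 56.88 servings → $82.47.
bell pepper + avocado with both tight: 2.987 servings and 0.1232 servings → $3.02.
Cheapest feasible corner: $2.96.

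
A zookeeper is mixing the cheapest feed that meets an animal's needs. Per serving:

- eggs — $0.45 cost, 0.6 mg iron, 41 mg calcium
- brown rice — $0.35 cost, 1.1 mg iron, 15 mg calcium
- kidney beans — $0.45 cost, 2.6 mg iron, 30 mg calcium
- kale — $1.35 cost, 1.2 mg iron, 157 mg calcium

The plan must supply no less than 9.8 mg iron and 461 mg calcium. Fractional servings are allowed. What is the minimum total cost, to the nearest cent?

Compare the cost at each extreme point of the feasible region.
eggs only: max(9.8/0.6, 461/41) = 16.33 servings → $7.35.
brown rice only: max(9.8/1.1, 461/15) = 30.73 servings → $10.76.
kidney beans only: max(9.8/2.6, 461/30) = 15.37 servings → $6.92.
kale only: max(9.8/1.2, 461/157) = 8.167 servings → $11.03.
eggs + brown rice with both tight: 9.975 servings and 3.468 servings → $5.70.
eggs + kidney beans with both tight: 10.21 servings and 1.413 servings → $5.23.
eggs + kale with both targets exact would need a negative amount; discard.
brown rice + kidney beans with both targets exact would need a negative amount; discard.
brown rice + kale with both tight: 6.37 servings and 2.328 servings → $5.37.
kidney beans + kale with both tight: 2.648 servings and 2.43 servings → $4.47.
The minimum over all feasible corners is $4.47.

$4.47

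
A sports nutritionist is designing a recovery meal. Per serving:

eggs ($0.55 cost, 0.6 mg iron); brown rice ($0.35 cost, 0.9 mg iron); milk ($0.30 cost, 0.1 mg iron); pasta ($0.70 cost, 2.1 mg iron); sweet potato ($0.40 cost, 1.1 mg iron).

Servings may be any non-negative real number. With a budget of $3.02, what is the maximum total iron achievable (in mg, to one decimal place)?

Iron per dollar: pasta 3, sweet potato 2.75, brown rice 2.571, eggs 1.091, milk 0.3333.
With no serving limits, spend the whole cost allowance on pasta: $3.02 / $0.70 × 2.1 mg = 9.1 mg.

9.1 mg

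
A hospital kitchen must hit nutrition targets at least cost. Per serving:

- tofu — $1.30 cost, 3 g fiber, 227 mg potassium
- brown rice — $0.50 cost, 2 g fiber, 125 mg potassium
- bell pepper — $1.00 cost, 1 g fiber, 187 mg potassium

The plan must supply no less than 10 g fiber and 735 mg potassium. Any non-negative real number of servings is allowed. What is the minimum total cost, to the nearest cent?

$2.94

tofu only: max(10/3, 735/227) = 3.333 servings → $4.33.
brown rice only: max(10/2, 735/125) = 5.88 servings → $2.94.
bell pepper only: max(10/1, 735/187) = 10 servings → $10.00.
tofu + brown rice with both tight: 2.785 servings and 0.8228 servings → $4.03.
tofu + bell pepper: intersection lies outside the first quadrant.
brown rice + bell pepper with both tight: 4.558 servings and 0.8835 servings → $3.16.
Cheapest feasible corner: $2.94.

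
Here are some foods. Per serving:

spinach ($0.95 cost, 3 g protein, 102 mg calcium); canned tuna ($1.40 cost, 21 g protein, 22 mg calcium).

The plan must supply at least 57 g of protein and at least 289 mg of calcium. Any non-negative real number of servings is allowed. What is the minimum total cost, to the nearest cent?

Minimising a linear cost over {protein ≥ 57, calcium ≥ 289, servings ≥ 0} — the optimum is at a vertex, using one or two foods.
spinach only: max(57/3, 289/102) = 19 servings → $18.05.
canned tuna only: max(57/21, 289/22) = 13.14 servings → $18.39.
spinach + canned tuna with both tight: 2.319 servings and 2.383 servings → $5.54.
So the least-cost plan costs $5.54.

$5.54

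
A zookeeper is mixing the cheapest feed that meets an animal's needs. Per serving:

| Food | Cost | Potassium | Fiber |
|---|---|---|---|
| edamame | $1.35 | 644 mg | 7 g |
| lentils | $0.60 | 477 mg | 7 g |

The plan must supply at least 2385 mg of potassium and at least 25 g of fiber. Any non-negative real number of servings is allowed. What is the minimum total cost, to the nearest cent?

The cheapest plan sits at a corner of the feasible region — with two constraints it uses at most two foods.
edamame only: max(2385/644, 25/7) = 3.703 servings → $5.00.
lentils only: max(2385/477, 25/7) = 5 servings → $3.00.
edamame + lentils: the both-tight solution has a negative serving — not a feasible corner.
Cheapest feasible corner: $3.00.

$3.00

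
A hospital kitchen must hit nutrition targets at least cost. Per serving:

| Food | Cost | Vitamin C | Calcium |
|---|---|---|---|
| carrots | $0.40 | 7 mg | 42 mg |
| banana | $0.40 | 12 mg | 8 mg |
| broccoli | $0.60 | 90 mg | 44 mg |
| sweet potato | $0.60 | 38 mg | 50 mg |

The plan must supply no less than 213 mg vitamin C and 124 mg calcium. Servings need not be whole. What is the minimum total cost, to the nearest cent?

$1.60

An LP optimum is at a vertex; with two nutrient constraints at most two foods are used. Check each candidate.
carrots only: max(213/7, 124/42) = 30.43 servings → $12.17.
banana only: max(213/12, 124/8) = 17.75 servings → $7.10.
broccoli only: max(213/90, 124/44) = 2.818 servings → $1.69.
sweet potato only: max(213/38, 124/50) = 5.605 servings → $3.36.
carrots + banana: the both-tight solution has a negative serving — not a feasible corner.
carrots + broccoli with both tight: 0.515 servings and 2.327 servings → $1.60.
carrots + sweet potato with both targets exact would need a negative amount; discard.
banana + broccoli with both tight: 9.312 servings and 1.125 servings → $4.40.
banana + sweet potato: intersection lies outside the first quadrant.
broccoli + sweet potato with both tight: 2.1 servings and 0.6322 servings → $1.64.
So the least-cost plan costs $1.60.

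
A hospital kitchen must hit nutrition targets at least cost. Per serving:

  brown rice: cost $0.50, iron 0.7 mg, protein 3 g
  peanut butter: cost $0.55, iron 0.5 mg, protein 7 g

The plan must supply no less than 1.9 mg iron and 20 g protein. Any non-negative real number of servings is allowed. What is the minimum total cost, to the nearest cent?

Check every corner: each single food scaled to meet both minima, and each pair solved so both constraints bind.
brown rice only: max(1.9/0.7, 20/3) = 6.667 servings → $3.33.
peanut butter only: max(1.9/0.5, 20/7) = 3.8 servings → $2.09.
brown rice + peanut butter with both tight: 0.9706 servings and 2.441 servings → $1.83.
Cheapest feasible corner: $1.83.

$1.83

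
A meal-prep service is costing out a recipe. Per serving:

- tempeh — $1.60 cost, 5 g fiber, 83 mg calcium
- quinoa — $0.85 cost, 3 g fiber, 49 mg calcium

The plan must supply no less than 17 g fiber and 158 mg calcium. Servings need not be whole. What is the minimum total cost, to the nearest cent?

$4.82

Two binding constraints pin down two serving amounts, so the optimal mix uses at most two foods. The candidates are each food alone (scaled to the tighter of fiber/calcium) and each pair with both constraints tight.
tempeh only: max(17/5, 158/83) = 3.4 servings → $5.44.
quinoa only: max(17/3, 158/49) = 5.667 servings → $4.82.
tempeh + quinoa: intersection lies outside the first quadrant.
Cheapest feasible corner: $4.82.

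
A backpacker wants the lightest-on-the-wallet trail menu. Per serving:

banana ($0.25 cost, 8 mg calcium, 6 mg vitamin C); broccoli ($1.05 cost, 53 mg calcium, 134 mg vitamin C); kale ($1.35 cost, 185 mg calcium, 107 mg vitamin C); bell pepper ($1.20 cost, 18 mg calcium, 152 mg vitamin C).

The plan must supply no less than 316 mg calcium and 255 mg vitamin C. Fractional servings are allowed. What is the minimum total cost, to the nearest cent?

$2.77

A basic optimal solution has at most two foods positive. Try each food alone and each pair with both targets met exactly.
banana only: max(316/8, 255/6) = 42.5 servings → $10.62.
broccoli only: max(316/53, 255/134) = 5.962 servings → $6.26.
kale only: max(316/185, 255/107) = 2.383 servings → $3.22.
bell pepper only: max(316/18, 255/152) = 17.56 servings → $21.07.
banana + broccoli with both tight: 38.23 servings and 0.191 servings → $9.76.
banana + kale: the both-tight solution has a negative serving — not a feasible corner.
banana + bell pepper with both tight: 39.21 servings and 0.13 servings → $9.96.
broccoli + kale with both tight: 0.6989 servings and 1.508 servings → $2.77.
broccoli + bell pepper: intersection lies outside the first quadrant.
kale + bell pepper with both tight: 1.658 servings and 0.5102 servings → $2.85.
So the least-cost plan costs $2.77.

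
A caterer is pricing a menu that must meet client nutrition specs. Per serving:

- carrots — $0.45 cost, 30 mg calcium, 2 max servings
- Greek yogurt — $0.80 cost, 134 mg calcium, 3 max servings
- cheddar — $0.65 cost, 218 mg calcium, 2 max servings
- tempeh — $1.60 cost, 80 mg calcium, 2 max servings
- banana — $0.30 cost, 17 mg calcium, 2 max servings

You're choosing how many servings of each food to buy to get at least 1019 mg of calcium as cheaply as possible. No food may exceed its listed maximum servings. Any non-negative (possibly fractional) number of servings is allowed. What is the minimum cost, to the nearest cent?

$6.94

Cost per mg of calcium: cheddar $0.0030, Greek yogurt $0.0060, carrots $0.0150, banana $0.0176, tempeh $0.0200.
Take 2 servings of cheddar: +436.0 mg calcium for $1.30 (total $1.30, still need 583.0 mg).
Take 3 servings of Greek yogurt: +402.0 mg calcium for $2.40 (total $3.70, still need 181.0 mg).
Take 2 servings of carrots: +60.0 mg calcium for $0.90 (total $4.60, still need 121.0 mg).
Take 2 servings of banana: +34.0 mg calcium for $0.60 (total $5.20, still need 87.0 mg).
Take 1.087 servings of tempeh: +87.0 mg calcium for $1.74 (total $6.94, still need 0.0 mg).
Greedy by cheapest-per-mg is optimal for a single linear constraint, so the minimum cost is $6.94.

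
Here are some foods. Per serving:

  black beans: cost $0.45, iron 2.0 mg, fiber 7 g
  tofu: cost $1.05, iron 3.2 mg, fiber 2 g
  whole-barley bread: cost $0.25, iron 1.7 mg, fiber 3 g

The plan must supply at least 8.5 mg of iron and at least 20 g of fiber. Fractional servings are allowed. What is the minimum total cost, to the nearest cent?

$1.47

black beans only: max(8.5/2.0, 20/7) = 4.25 servings → $1.91.
tofu only: max(8.5/3.2, 20/2) = 10 servings → $10.50.
whole-barley bread only: max(8.5/1.7, 20/3) = 6.667 servings → $1.67.
black beans + tofu with both tight: 2.554 servings and 1.06 servings → $2.26.
black beans + whole-barley bread with both tight: 1.441 servings and 3.305 servings → $1.47.
tofu + whole-barley bread with both targets exact would need a negative amount; discard.
So the least-cost plan costs $1.47.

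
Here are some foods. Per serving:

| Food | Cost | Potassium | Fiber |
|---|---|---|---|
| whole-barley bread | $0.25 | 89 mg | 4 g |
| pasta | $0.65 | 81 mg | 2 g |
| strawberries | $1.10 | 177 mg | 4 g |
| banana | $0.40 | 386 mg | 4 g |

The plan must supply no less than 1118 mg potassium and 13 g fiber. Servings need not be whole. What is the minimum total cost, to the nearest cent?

$1.23

The cheapest plan sits at a corner of the feasible region — with two constraints it uses at most two foods.
whole-barley bread only: max(1118/89, 13/4) = 12.56 servings → $3.14.
pasta only: max(1118/81, 13/2) = 13.8 servings → $8.97.
strawberries only: max(1118/177, 13/4) = 6.316 servings → $6.95.
banana only: max(1118/386, 13/4) = 3.25 servings → $1.30.
whole-barley bread + pasta: the both-tight solution has a negative serving — not a feasible corner.
whole-barley bread + strawberries: intersection lies outside the first quadrant.
whole-barley bread + banana with both tight: 0.4596 servings and 2.79 servings → $1.23.
pasta + strawberries with both targets exact would need a negative amount; discard.
pasta + banana with both tight: 1.219 servings and 2.641 servings → $1.85.
strawberries + banana with both tight: 0.6531 servings and 2.597 servings → $1.76.
The minimum over all feasible corners is $1.23.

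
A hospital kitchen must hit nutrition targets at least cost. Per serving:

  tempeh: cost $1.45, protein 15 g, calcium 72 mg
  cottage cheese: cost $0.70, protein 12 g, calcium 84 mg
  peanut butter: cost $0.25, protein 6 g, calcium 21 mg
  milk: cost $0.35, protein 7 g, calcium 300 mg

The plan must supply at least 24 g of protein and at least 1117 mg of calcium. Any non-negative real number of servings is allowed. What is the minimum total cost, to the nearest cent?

A basic optimal solution has at most two foods positive. Try each food alone and each pair with both targets met exactly.
tempeh only: max(24/15, 1117/72) = 15.51 servings → $22.50.
cottage cheese only: max(24/12, 1117/84) = 13.3 servings → $9.31.
peanut butter only: max(24/6, 1117/21) = 53.19 servings → $13.30.
milk only: max(24/7, 1117/300) = 3.723 servings → $1.30.
tempeh + cottage cheese with both targets exact would need a negative amount; discard.
tempeh + peanut butter: the both-tight solution has a negative serving — not a feasible corner.
tempeh + milk: intersection lies outside the first quadrant.
cottage cheese + peanut butter with both targets exact would need a negative amount; discard.
cottage cheese + milk: the both-tight solution has a negative serving — not a feasible corner.
peanut butter + milk with both targets exact would need a negative amount; discard.
So the least-cost plan costs $1.30.

$1.30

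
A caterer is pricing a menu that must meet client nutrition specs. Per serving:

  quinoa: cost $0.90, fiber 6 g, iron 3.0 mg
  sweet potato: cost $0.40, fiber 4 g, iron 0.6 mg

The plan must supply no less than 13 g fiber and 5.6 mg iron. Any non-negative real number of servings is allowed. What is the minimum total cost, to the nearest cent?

For a min-cost LP with two ≥-constraints, a basic feasible solution has at most two positive variables.
quinoa only: max(13/6, 5.6/3.0) = 2.167 servings → $1.95.
sweet potato only: max(13/4, 5.6/0.6) = 9.333 servings → $3.73.
quinoa + sweet potato with both tight: 1.738 servings and 0.6429 servings → $1.82.
Cheapest feasible corner: $1.82.

$1.82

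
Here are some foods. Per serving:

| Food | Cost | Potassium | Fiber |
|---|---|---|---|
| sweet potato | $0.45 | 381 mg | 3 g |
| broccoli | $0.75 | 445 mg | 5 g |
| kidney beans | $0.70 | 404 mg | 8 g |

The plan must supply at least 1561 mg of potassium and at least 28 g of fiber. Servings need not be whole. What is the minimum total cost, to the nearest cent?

A basic optimal solution has at most two foods positive. Try each food alone and each pair with both targets met exactly.
sweet potato only: max(1561/381, 28/3) = 9.333 servings → $4.20.
broccoli only: max(1561/445, 28/5) = 5.6 servings → $4.20.
kidney beans only: max(1561/404, 28/8) = 3.864 servings → $2.70.
sweet potato + broccoli: intersection lies outside the first quadrant.
sweet potato + kidney beans with both tight: 0.6405 servings and 3.26 servings → $2.57.
broccoli + kidney beans with both tight: 0.7636 servings and 3.023 servings → $2.69.
The minimum over all feasible corners is $2.57.

$2.57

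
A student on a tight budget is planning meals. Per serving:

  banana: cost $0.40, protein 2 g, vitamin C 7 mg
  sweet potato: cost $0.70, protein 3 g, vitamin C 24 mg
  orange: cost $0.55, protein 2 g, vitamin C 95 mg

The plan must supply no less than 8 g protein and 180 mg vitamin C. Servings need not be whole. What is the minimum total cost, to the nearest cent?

This is a tiny linear program; its minimum lies at a vertex of the feasible set. List the vertices and price them.
banana only: max(8/2, 180/7) = 25.71 servings → $10.29.
sweet potato only: max(8/3, 180/24) = 7.5 servings → $5.25.
orange only: max(8/2, 180/95) = 4 servings → $2.20.
banana + sweet potato: intersection lies outside the first quadrant.
banana + orange with both tight: 2.273 servings and 1.727 servings → $1.86.
sweet potato + orange with both tight: 1.688 servings and 1.468 servings → $1.99.
The minimum over all feasible corners is $1.86.

$1.86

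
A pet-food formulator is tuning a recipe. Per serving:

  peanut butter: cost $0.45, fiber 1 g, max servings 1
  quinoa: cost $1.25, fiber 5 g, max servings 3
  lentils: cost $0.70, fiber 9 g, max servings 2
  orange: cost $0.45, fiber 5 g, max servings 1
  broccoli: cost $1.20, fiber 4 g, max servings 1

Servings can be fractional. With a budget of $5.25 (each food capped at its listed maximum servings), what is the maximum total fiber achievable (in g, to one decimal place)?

Fiber per dollar: lentils 12.86, orange 11.11, quinoa 4, broccoli 3.333, peanut butter 2.222.
Take 2 servings of lentils: spends $1.40, +18.0 g fiber (running total 18.0 g).
Take 1 serving of orange: spends $0.45, +5.0 g fiber (running total 23.0 g).
Take 2.72 servings of quinoa: spends $3.40, +13.6 g fiber (running total 36.6 g).
Greedy by best ratio exhausts the cost allowance optimally: 36.6 g.

36.6 g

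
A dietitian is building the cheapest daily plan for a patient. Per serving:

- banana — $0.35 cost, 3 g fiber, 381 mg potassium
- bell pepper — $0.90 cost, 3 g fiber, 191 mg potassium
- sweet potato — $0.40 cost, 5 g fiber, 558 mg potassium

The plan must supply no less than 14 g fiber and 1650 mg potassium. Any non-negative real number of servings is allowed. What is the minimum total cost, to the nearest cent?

Compare the cost at each extreme point of the feasible region.
banana only: max(14/3, 1650/381) = 4.667 servings → $1.63.
bell pepper only: max(14/3, 1650/191) = 8.639 servings → $7.77.
sweet potato only: max(14/5, 1650/558) = 2.957 servings → $1.18.
banana + bell pepper with both tight: 3.993 servings and 0.6737 servings → $2.00.
banana + sweet potato with both tight: 1.896 servings and 1.662 servings → $1.33.
bell pepper + sweet potato with both targets exact would need a negative amount; discard.
So the least-cost plan costs $1.18.

$1.18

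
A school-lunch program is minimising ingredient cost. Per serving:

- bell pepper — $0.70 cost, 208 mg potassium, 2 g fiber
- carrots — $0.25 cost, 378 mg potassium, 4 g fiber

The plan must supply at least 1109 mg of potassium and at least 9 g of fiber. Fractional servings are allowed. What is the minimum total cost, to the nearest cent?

$0.73

At the optimum either one food covers both requirements or two foods hit both targets exactly; no other combination can be cheaper.
bell pepper only: max(1109/208, 9/2) = 5.332 servings → $3.73.
carrots only: max(1109/378, 9/4) = 2.934 servings → $0.73.
bell pepper + carrots with both targets exact would need a negative amount; discard.
The minimum over all feasible corners is $0.73.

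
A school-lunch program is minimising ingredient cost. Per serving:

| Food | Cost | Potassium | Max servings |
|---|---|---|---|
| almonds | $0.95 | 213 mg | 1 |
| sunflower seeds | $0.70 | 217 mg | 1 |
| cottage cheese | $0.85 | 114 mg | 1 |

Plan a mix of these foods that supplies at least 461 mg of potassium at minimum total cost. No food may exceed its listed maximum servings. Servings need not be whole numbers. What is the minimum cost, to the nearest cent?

$1.88

Cost per mg of potassium: sunflower seeds $0.0032, almonds $0.0045, cottage cheese $0.0075.
Take 1 serving of sunflower seeds: +217.0 mg potassium for $0.70 (total $0.70, still need 244.0 mg).
Take 1 serving of almonds: +213.0 mg potassium for $0.95 (total $1.65, still need 31.0 mg).
Take 0.2719 servings of cottage cheese: +31.0 mg potassium for $0.23 (total $1.88, still need 0.0 mg).
Greedy by cheapest-per-mg is optimal for a single linear constraint, so the minimum cost is $1.88.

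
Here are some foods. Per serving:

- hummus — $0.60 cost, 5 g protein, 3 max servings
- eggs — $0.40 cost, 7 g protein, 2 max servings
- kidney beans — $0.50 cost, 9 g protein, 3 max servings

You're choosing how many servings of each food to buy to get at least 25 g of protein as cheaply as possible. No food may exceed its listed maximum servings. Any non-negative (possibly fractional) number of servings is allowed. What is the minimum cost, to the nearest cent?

Cost per g of protein: kidney beans $0.0556, eggs $0.0571, hummus $0.1200.
Take 2.778 servings of kidney beans: +25.0 g protein for $1.39 (total $1.39, still need 0.0 g).
Filling from the cheapest source first is optimal under one linear minimum: $1.39.

$1.39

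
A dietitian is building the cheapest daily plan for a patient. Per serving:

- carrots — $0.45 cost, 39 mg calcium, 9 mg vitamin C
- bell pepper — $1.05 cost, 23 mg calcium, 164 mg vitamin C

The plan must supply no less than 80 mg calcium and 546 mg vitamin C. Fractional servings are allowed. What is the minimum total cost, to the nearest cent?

The cheapest plan sits at a corner of the feasible region — with two constraints it uses at most two foods.
carrots only: max(80/39, 546/9) = 60.67 servings → $27.30.
bell pepper only: max(80/23, 546/164) = 3.478 servings → $3.65.
carrots + bell pepper with both tight: 0.09081 servings and 3.324 servings → $3.53.
The minimum over all feasible corners is $3.53.

$3.53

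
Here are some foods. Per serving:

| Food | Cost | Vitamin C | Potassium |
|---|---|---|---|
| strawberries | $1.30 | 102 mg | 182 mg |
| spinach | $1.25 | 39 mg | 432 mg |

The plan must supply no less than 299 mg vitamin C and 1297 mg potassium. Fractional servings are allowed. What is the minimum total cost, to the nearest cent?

The cheapest plan sits at a corner of the feasible region — with two constraints it uses at most two foods.
strawberries only: max(299/102, 1297/182) = 7.126 servings → $9.26.
spinach only: max(299/39, 1297/432) = 7.667 servings → $9.58.
strawberries + spinach with both tight: 2.126 servings and 2.107 servings → $5.40.
Cheapest feasible corner: $5.40.

$5.40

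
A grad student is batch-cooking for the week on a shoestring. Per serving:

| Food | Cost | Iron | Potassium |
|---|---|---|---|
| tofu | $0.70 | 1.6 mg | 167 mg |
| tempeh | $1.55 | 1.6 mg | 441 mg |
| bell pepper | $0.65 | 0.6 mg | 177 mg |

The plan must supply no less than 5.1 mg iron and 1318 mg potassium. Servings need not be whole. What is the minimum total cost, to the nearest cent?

$4.67

Check every corner: each single food scaled to meet both minima, and each pair solved so both constraints bind.
tofu only: max(5.1/1.6, 1318/167) = 7.892 servings → $5.52.
tempeh only: max(5.1/1.6, 1318/441) = 3.188 servings → $4.94.
bell pepper only: max(5.1/0.6, 1318/177) = 8.5 servings → $5.53.
tofu + tempeh with both tight: 0.32 servings and 2.867 servings → $4.67.
tofu + bell pepper with both tight: 0.6115 servings and 6.869 servings → $4.89.
tempeh + bell pepper with both targets exact would need a negative amount; discard.
Cheapest feasible corner: $4.67.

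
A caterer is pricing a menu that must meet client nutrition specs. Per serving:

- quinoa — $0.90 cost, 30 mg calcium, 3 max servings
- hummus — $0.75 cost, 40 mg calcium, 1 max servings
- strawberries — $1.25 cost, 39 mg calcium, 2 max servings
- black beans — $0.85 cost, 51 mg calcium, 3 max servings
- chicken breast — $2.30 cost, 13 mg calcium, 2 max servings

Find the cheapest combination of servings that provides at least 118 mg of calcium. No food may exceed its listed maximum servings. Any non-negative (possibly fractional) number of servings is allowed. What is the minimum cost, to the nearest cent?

Cost per mg of calcium: black beans $0.0167, hummus $0.0187, quinoa $0.0300, strawberries $0.0321, chicken breast $0.1769.
Take 2.314 servings of black beans: +118.0 mg calcium for $1.97 (total $1.97, still need 0.0 mg).
Filling from the cheapest source first is optimal under one linear minimum: $1.97.

$1.97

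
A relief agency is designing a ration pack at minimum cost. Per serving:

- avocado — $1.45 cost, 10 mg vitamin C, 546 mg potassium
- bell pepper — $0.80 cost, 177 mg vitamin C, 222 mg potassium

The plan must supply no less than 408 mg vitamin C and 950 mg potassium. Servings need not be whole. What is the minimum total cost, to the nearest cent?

$3.00

avocado only: max(408/10, 950/546) = 40.8 servings → $59.16.
bell pepper only: max(408/177, 950/222) = 4.279 servings → $3.42.
avocado + bell pepper with both tight: 0.8216 servings and 2.259 servings → $3.00.
The minimum over all feasible corners is $3.00.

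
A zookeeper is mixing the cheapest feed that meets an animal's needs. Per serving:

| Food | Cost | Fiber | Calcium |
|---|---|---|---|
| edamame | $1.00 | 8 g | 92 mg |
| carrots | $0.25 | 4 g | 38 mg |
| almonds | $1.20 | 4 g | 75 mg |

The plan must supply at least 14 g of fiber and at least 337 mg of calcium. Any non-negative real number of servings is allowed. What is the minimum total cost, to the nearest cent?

$2.22

For a min-cost LP with two ≥-constraints, a basic feasible solution has at most two positive variables.
edamame only: max(14/8, 337/92) = 3.663 servings → $3.66.
carrots only: max(14/4, 337/38) = 8.868 servings → $2.22.
almonds only: max(14/4, 337/75) = 4.493 servings → $5.39.
edamame + carrots: intersection lies outside the first quadrant.
edamame + almonds: the both-tight solution has a negative serving — not a feasible corner.
carrots + almonds: intersection lies outside the first quadrant.
The minimum over all feasible corners is $2.22.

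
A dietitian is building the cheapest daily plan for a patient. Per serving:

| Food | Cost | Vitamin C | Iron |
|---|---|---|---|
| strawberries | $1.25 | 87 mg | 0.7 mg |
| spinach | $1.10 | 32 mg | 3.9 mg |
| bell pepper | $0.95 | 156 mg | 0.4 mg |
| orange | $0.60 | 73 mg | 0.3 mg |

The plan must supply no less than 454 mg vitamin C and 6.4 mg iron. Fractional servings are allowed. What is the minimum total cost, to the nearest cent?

strawberries only: max(454/87, 6.4/0.7) = 9.143 servings → $11.43.
spinach only: max(454/32, 6.4/3.9) = 14.19 servings → $15.61.
bell pepper only: max(454/156, 6.4/0.4) = 16 servings → $15.20.
orange only: max(454/73, 6.4/0.3) = 21.33 servings → $12.80.
strawberries + spinach with both tight: 4.941 servings and 0.7542 servings → $7.01.
strawberries + bell pepper: the both-tight solution has a negative serving — not a feasible corner.
strawberries + orange: intersection lies outside the first quadrant.
spinach + bell pepper with both tight: 1.371 servings and 2.629 servings → $4.01.
spinach + orange with both tight: 1.203 servings and 5.692 servings → $4.74.
bell pepper + orange: intersection lies outside the first quadrant.
Cheapest feasible corner: $4.01.

$4.01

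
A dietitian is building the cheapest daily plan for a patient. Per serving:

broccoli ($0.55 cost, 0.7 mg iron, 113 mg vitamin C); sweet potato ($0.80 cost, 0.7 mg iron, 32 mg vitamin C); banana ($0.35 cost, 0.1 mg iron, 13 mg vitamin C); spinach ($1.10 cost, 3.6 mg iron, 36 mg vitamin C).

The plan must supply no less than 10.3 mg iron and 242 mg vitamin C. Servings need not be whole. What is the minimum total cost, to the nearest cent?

$3.59

broccoli only: max(10.3/0.7, 242/113) = 14.71 servings → $8.09.
sweet potato only: max(10.3/0.7, 242/32) = 14.71 servings → $11.77.
banana only: max(10.3/0.1, 242/13) = 103 servings → $36.05.
spinach only: max(10.3/3.6, 242/36) = 6.722 servings → $7.39.
broccoli + sweet potato: the both-tight solution has a negative serving — not a feasible corner.
broccoli + banana with both targets exact would need a negative amount; discard.
broccoli + spinach with both tight: 1.311 servings and 2.606 servings → $3.59.
sweet potato + banana with both targets exact would need a negative amount; discard.
sweet potato + spinach with both tight: 5.56 servings and 1.78 servings → $6.41.
banana + spinach with both tight: 11.58 servings and 2.539 servings → $6.85.
Cheapest feasible corner: $3.59.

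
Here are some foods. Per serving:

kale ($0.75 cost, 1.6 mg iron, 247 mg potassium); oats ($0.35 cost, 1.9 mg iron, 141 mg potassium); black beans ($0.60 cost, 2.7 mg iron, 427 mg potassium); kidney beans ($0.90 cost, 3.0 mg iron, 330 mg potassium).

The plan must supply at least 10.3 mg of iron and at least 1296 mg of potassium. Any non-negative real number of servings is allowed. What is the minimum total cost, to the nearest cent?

$2.14

The cheapest plan sits at a corner of the feasible region — with two constraints it uses at most two foods.
kale only: max(10.3/1.6, 1296/247) = 6.438 servings → $4.83.
oats only: max(10.3/1.9, 1296/141) = 9.191 servings → $3.22.
black beans only: max(10.3/2.7, 1296/427) = 3.815 servings → $2.29.
kidney beans only: max(10.3/3.0, 1296/330) = 3.927 servings → $3.53.
kale + oats with both tight: 4.145 servings and 1.931 servings → $3.78.
kale + black beans with both targets exact would need a negative amount; discard.
kale + kidney beans with both tight: 2.296 servings and 2.209 servings → $3.71.
oats + black beans with both tight: 2.088 servings and 2.346 servings → $2.14.
oats + kidney beans: intersection lies outside the first quadrant.
black beans + kidney beans with both tight: 1.254 servings and 2.305 servings → $2.83.
Cheapest feasible corner: $2.14.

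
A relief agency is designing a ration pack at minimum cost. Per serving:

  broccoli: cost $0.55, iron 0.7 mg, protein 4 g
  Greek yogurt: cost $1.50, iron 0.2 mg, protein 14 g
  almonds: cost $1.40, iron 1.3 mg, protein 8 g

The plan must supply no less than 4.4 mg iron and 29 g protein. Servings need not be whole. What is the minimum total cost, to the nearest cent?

$3.86

Two binding constraints pin down two serving amounts, so the optimal mix uses at most two foods. The candidates are each food alone (scaled to the tighter of iron/protein) and each pair with both constraints tight.
broccoli only: max(4.4/0.7, 29/4) = 7.25 servings → $3.99.
Greek yogurt only: max(4.4/0.2, 29/14) = 22 servings → $33.00.
almonds only: max(4.4/1.3, 29/8) = 3.625 servings → $5.08.
broccoli + Greek yogurt with both tight: 6.2 servings and 0.3 servings → $3.86.
broccoli + almonds: the both-tight solution has a negative serving — not a feasible corner.
Greek yogurt + almonds with both tight: 0.1506 servings and 3.361 servings → $4.93.
Cheapest feasible corner: $3.86.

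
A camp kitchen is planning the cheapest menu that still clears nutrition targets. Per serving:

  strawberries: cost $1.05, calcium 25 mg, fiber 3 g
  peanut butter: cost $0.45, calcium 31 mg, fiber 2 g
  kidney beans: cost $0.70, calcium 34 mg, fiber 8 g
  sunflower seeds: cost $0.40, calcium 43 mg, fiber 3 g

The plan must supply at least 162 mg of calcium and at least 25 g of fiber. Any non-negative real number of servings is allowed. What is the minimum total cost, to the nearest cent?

$2.44

A basic optimal solution has at most two foods positive. Try each food alone and each pair with both targets met exactly.
strawberries only: max(162/25, 25/3) = 8.333 servings → $8.75.
peanut butter only: max(162/31, 25/2) = 12.5 servings → $5.62.
kidney beans only: max(162/34, 25/8) = 4.765 servings → $3.34.
sunflower seeds only: max(162/43, 25/3) = 8.333 servings → $3.33.
strawberries + peanut butter: the both-tight solution has a negative serving — not a feasible corner.
strawberries + kidney beans with both tight: 4.551 servings and 1.418 servings → $5.77.
strawberries + sunflower seeds with both targets exact would need a negative amount; discard.
peanut butter + kidney beans with both tight: 2.478 servings and 2.506 servings → $2.87.
peanut butter + sunflower seeds: the both-tight solution has a negative serving — not a feasible corner.
kidney beans + sunflower seeds with both tight: 2.434 servings and 1.843 servings → $2.44.
So the least-cost plan costs $2.44.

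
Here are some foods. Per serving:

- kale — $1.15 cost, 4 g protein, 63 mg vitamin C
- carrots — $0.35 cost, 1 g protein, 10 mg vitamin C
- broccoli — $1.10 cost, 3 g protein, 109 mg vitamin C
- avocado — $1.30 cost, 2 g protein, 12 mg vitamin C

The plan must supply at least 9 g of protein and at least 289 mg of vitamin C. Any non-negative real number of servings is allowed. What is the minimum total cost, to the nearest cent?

$3.15

For a min-cost LP with two ≥-constraints, a basic feasible solution has at most two positive variables.
kale only: max(9/4, 289/63) = 4.587 servings → $5.28.
carrots only: max(9/1, 289/10) = 28.9 servings → $10.12.
broccoli only: max(9/3, 289/109) = 3 servings → $3.30.
avocado only: max(9/2, 289/12) = 24.08 servings → $31.31.
kale + carrots: the both-tight solution has a negative serving — not a feasible corner.
kale + broccoli with both tight: 0.4615 servings and 2.385 servings → $3.15.
kale + avocado: the both-tight solution has a negative serving — not a feasible corner.
carrots + broccoli with both tight: 1.443 servings and 2.519 servings → $3.28.
carrots + avocado: intersection lies outside the first quadrant.
broccoli + avocado with both tight: 2.582 servings and 0.6264 servings → $3.65.
So the least-cost plan costs $3.15.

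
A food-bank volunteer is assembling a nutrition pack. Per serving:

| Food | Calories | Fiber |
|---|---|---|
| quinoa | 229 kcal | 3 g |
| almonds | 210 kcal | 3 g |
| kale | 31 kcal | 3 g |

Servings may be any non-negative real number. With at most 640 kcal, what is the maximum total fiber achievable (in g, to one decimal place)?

61.9 g

Fiber per kcal: kale 0.09677, almonds 0.01429, quinoa 0.0131.
With no serving limits, spend the whole calories allowance on kale: 640 kcal / 31 kcal × 3 g = 61.9 g.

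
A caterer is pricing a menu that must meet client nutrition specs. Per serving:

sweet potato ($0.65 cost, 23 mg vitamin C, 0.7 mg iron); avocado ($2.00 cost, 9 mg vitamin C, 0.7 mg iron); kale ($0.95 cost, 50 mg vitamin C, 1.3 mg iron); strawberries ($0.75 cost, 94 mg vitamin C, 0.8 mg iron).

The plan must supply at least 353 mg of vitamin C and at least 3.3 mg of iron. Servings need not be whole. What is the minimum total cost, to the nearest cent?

$3.00

An LP optimum is at a vertex; with two nutrient constraints at most two foods are used. Check each candidate.
sweet potato only: max(353/23, 3.3/0.7) = 15.35 servings → $9.98.
avocado only: max(353/9, 3.3/0.7) = 39.22 servings → $78.44.
kale only: max(353/50, 3.3/1.3) = 7.06 servings → $6.71.
strawberries only: max(353/94, 3.3/0.8) = 4.125 servings → $3.09.
sweet potato + avocado with both targets exact would need a negative amount; discard.
sweet potato + kale: the both-tight solution has a negative serving — not a feasible corner.
sweet potato + strawberries with both tight: 0.5865 servings and 3.612 servings → $3.09.
avocado + kale with both targets exact would need a negative amount; discard.
avocado + strawberries with both tight: 0.4744 servings and 3.71 servings → $3.73.
kale + strawberries with both tight: 0.3382 servings and 3.575 servings → $3.00.
So the least-cost plan costs $3.00.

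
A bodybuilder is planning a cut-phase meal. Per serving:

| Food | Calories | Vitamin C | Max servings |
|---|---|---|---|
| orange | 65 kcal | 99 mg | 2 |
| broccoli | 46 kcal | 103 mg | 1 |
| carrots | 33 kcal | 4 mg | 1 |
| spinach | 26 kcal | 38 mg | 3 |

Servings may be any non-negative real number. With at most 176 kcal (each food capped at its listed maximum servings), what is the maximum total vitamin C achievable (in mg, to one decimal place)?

301.0 mg

Vitamin C per kcal: broccoli 2.239, orange 1.523, spinach 1.462, carrots 0.1212.
Take 1 serving of broccoli: uses 46 kcal, +103.0 mg vitamin C (running total 103.0 mg).
Take 2 servings of orange: uses 130 kcal, +198.0 mg vitamin C (running total 301.0 mg).
Greedy by best ratio exhausts the calories allowance optimally: 301.0 mg.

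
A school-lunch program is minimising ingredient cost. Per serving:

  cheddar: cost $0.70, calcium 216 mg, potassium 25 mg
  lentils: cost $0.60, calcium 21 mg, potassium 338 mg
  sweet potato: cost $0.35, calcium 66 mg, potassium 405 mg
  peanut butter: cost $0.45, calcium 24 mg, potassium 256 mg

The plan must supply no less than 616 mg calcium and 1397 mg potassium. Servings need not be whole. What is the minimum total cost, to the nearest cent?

$2.45

An LP optimum is at a vertex; with two nutrient constraints at most two foods are used. Check each candidate.
cheddar only: max(616/216, 1397/25) = 55.88 servings → $39.12.
lentils only: max(616/21, 1397/338) = 29.33 servings → $17.60.
sweet potato only: max(616/66, 1397/405) = 9.333 servings → $3.27.
peanut butter only: max(616/24, 1397/256) = 25.67 servings → $11.55.
cheddar + lentils with both tight: 2.468 servings and 3.951 servings → $4.10.
cheddar + sweet potato with both tight: 1.832 servings and 3.336 servings → $2.45.
cheddar + peanut butter with both tight: 2.27 servings and 5.235 servings → $3.95.
lentils + sweet potato: intersection lies outside the first quadrant.
lentils + peanut butter with both targets exact would need a negative amount; discard.
sweet potato + peanut butter: intersection lies outside the first quadrant.
The minimum over all feasible corners is $2.45.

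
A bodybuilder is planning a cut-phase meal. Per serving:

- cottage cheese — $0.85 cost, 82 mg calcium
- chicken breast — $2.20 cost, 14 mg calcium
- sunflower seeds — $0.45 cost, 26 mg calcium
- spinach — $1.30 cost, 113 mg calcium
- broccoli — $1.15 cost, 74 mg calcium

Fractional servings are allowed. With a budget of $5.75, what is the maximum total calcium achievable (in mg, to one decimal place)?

Calcium per dollar: cottage cheese 96.47, spinach 86.92, broccoli 64.35, sunflower seeds 57.78, chicken breast 6.364.
With no serving limits, spend the whole cost allowance on cottage cheese: $5.75 / $0.85 × 82 mg = 554.7 mg.

554.7 mg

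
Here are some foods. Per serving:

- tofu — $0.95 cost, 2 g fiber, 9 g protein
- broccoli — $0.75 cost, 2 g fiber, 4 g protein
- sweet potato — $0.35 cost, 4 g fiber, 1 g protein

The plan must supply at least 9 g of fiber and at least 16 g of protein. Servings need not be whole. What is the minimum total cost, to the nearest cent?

$2.04

At the optimum either one food covers both requirements or two foods hit both targets exactly; no other combination can be cheaper.
tofu only: max(9/2, 16/9) = 4.5 servings → $4.28.
broccoli only: max(9/2, 16/4) = 4.5 servings → $3.38.
sweet potato only: max(9/4, 16/1) = 16 servings → $5.60.
tofu + broccoli: intersection lies outside the first quadrant.
tofu + sweet potato with both tight: 1.618 servings and 1.441 servings → $2.04.
broccoli + sweet potato with both tight: 3.929 servings and 0.2857 servings → $3.05.
The minimum over all feasible corners is $2.04.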